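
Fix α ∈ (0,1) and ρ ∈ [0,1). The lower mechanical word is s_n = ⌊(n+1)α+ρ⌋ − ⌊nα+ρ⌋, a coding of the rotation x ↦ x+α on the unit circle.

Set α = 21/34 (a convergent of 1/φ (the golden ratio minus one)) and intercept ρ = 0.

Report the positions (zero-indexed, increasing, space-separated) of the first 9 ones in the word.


1 3 4 6 8 9 11 12 14

n=0: ⌊21/34⌋−⌊0/34⌋ = 0−0 = 0
n=1: ⌊42/34⌋−⌊21/34⌋ = 1−0 = 1  ← one
n=2: ⌊63/34⌋−⌊42/34⌋ = 1−1 = 0
n=3: ⌊84/34⌋−⌊63/34⌋ = 2−1 = 1  ← one
n=4: ⌊105/34⌋−⌊84/34⌋ = 3−2 = 1  ← one
n=5: ⌊126/34⌋−⌊105/34⌋ = 3−3 = 0
n=6: ⌊147/34⌋−⌊126/34⌋ = 4−3 = 1  ← one
n=7: ⌊168/34⌋−⌊147/34⌋ = 4−4 = 0
n=8: ⌊189/34⌋−⌊168/34⌋ = 5−4 = 1  ← one
n=9: ⌊210/34⌋−⌊189/34⌋ = 6−5 = 1  ← one
n=10: ⌊231/34⌋−⌊210/34⌋ = 6−6 = 0
n=11: ⌊252/34⌋−⌊231/34⌋ = 7−6 = 1  ← one
n=12: ⌊273/34⌋−⌊252/34⌋ = 8−7 = 1  ← one
n=13: ⌊294/34⌋−⌊273/34⌋ = 8−8 = 0
n=14: ⌊315/34⌋−⌊294/34⌋ = 9−8 = 1  ← one
positions of the first 9 ones: 1 3 4 6 8 9 11 12 14


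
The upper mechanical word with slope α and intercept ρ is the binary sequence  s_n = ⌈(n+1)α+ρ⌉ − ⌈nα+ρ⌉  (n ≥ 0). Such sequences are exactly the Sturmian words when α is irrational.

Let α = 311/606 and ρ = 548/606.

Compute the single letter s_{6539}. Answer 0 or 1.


1

(n+1)α + ρ = (6540·311 + 548) / 606 = 2034488/606
nα + ρ     = (6539·311 + 548) / 606 = 2034177/606
⌈2034488/606⌉ = 3358,  ⌈2034177/606⌉ = 3357
s_{6539} = 3358 − 3357 = 1


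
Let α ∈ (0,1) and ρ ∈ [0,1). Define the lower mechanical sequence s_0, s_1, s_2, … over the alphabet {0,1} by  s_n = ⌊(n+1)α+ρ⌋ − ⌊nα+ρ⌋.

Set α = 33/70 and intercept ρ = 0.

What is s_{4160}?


(n+1)α + ρ = (4161·33) / 70 = 137313/70
nα + ρ     = (4160·33) / 70 = 137280/70
⌊137313/70⌋ = 1961,  ⌊137280/70⌋ = 1961
s_{4160} = 1961 − 1961 = 0

0


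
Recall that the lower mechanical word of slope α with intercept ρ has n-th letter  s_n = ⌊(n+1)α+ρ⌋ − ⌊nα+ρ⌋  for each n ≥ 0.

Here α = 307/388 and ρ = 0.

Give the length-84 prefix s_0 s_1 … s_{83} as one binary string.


011101111011110111101110111101111011110111101110111101111011110111101110111101111011

n=0: ⌊(1·307)/388⌋ − ⌊(0·307)/388⌋ = ⌊307/388⌋ − ⌊0/388⌋ = 0 − 0 = 0
n=1: ⌊(2·307)/388⌋ − ⌊(1·307)/388⌋ = ⌊614/388⌋ − ⌊307/388⌋ = 1 − 0 = 1
n=2: ⌊(3·307)/388⌋ − ⌊(2·307)/388⌋ = ⌊921/388⌋ − ⌊614/388⌋ = 2 − 1 = 1
n=3: ⌊(4·307)/388⌋ − ⌊(3·307)/388⌋ = ⌊1228/388⌋ − ⌊921/388⌋ = 3 − 2 = 1
n=4: ⌊(5·307)/388⌋ − ⌊(4·307)/388⌋ = ⌊1535/388⌋ − ⌊1228/388⌋ = 3 − 3 = 0
n=5: ⌊(6·307)/388⌋ − ⌊(5·307)/388⌋ = ⌊1842/388⌋ − ⌊1535/388⌋ = 4 − 3 = 1
n=6: ⌊(7·307)/388⌋ − ⌊(6·307)/388⌋ = ⌊2149/388⌋ − ⌊1842/388⌋ = 5 − 4 = 1
n=7: ⌊(8·307)/388⌋ − ⌊(7·307)/388⌋ = ⌊2456/388⌋ − ⌊2149/388⌋ = 6 − 5 = 1
n=8: ⌊(9·307)/388⌋ − ⌊(8·307)/388⌋ = ⌊2763/388⌋ − ⌊2456/388⌋ = 7 − 6 = 1
n=9: ⌊(10·307)/388⌋ − ⌊(9·307)/388⌋ = ⌊3070/388⌋ − ⌊2763/388⌋ = 7 − 7 = 0
n=10: ⌊(11·307)/388⌋ − ⌊(10·307)/388⌋ = ⌊3377/388⌋ − ⌊3070/388⌋ = 8 − 7 = 1
n=11: ⌊(12·307)/388⌋ − ⌊(11·307)/388⌋ = ⌊3684/388⌋ − ⌊3377/388⌋ = 9 − 8 = 1
n=12: ⌊(13·307)/388⌋ − ⌊(12·307)/388⌋ = ⌊3991/388⌋ − ⌊3684/388⌋ = 10 − 9 = 1
n=13: ⌊(14·307)/388⌋ − ⌊(13·307)/388⌋ = ⌊4298/388⌋ − ⌊3991/388⌋ = 11 − 10 = 1
n=14: ⌊(15·307)/388⌋ − ⌊(14·307)/388⌋ = ⌊4605/388⌋ − ⌊4298/388⌋ = 11 − 11 = 0
n=15: ⌊(16·307)/388⌋ − ⌊(15·307)/388⌋ = ⌊4912/388⌋ − ⌊4605/388⌋ = 12 − 11 = 1
n=16: ⌊(17·307)/388⌋ − ⌊(16·307)/388⌋ = ⌊5219/388⌋ − ⌊4912/388⌋ = 13 − 12 = 1
n=17: ⌊(18·307)/388⌋ − ⌊(17·307)/388⌋ = ⌊5526/388⌋ − ⌊5219/388⌋ = 14 − 13 = 1
n=18: ⌊(19·307)/388⌋ − ⌊(18·307)/388⌋ = ⌊5833/388⌋ − ⌊5526/388⌋ = 15 − 14 = 1
n=19: ⌊(20·307)/388⌋ − ⌊(19·307)/388⌋ = ⌊6140/388⌋ − ⌊5833/388⌋ = 15 − 15 = 0
n=20: ⌊(21·307)/388⌋ − ⌊(20·307)/388⌋ = ⌊6447/388⌋ − ⌊6140/388⌋ = 16 − 15 = 1
n=21: ⌊(22·307)/388⌋ − ⌊(21·307)/388⌋ = ⌊6754/388⌋ − ⌊6447/388⌋ = 17 − 16 = 1
n=22: ⌊(23·307)/388⌋ − ⌊(22·307)/388⌋ = ⌊7061/388⌋ − ⌊6754/388⌋ = 18 − 17 = 1
n=23: ⌊(24·307)/388⌋ − ⌊(23·307)/388⌋ = ⌊7368/388⌋ − ⌊7061/388⌋ = 18 − 18 = 0
n=24: ⌊(25·307)/388⌋ − ⌊(24·307)/388⌋ = ⌊7675/388⌋ − ⌊7368/388⌋ = 19 − 18 = 1
n=25: ⌊(26·307)/388⌋ − ⌊(25·307)/388⌋ = ⌊7982/388⌋ − ⌊7675/388⌋ = 20 − 19 = 1
n=26: ⌊(27·307)/388⌋ − ⌊(26·307)/388⌋ = ⌊8289/388⌋ − ⌊7982/388⌋ = 21 − 20 = 1
n=27: ⌊(28·307)/388⌋ − ⌊(27·307)/388⌋ = ⌊8596/388⌋ − ⌊8289/388⌋ = 22 − 21 = 1
n=28: ⌊(29·307)/388⌋ − ⌊(28·307)/388⌋ = ⌊8903/388⌋ − ⌊8596/388⌋ = 22 − 22 = 0
n=29: ⌊(30·307)/388⌋ − ⌊(29·307)/388⌋ = ⌊9210/388⌋ − ⌊8903/388⌋ = 23 − 22 = 1
n=30: ⌊(31·307)/388⌋ − ⌊(30·307)/388⌋ = ⌊9517/388⌋ − ⌊9210/388⌋ = 24 − 23 = 1
n=31: ⌊(32·307)/388⌋ − ⌊(31·307)/388⌋ = ⌊9824/388⌋ − ⌊9517/388⌋ = 25 − 24 = 1
n=32: ⌊(33·307)/388⌋ − ⌊(32·307)/388⌋ = ⌊10131/388⌋ − ⌊9824/388⌋ = 26 − 25 = 1
n=33: ⌊(34·307)/388⌋ − ⌊(33·307)/388⌋ = ⌊10438/388⌋ − ⌊10131/388⌋ = 26 − 26 = 0
n=34: ⌊(35·307)/388⌋ − ⌊(34·307)/388⌋ = ⌊10745/388⌋ − ⌊10438/388⌋ = 27 − 26 = 1
n=35: ⌊(36·307)/388⌋ − ⌊(35·307)/388⌋ = ⌊11052/388⌋ − ⌊10745/388⌋ = 28 − 27 = 1
n=36: ⌊(37·307)/388⌋ − ⌊(36·307)/388⌋ = ⌊11359/388⌋ − ⌊11052/388⌋ = 29 − 28 = 1
n=37: ⌊(38·307)/388⌋ − ⌊(37·307)/388⌋ = ⌊11666/388⌋ − ⌊11359/388⌋ = 30 − 29 = 1
n=38: ⌊(39·307)/388⌋ − ⌊(38·307)/388⌋ = ⌊11973/388⌋ − ⌊11666/388⌋ = 30 − 30 = 0
n=39: ⌊(40·307)/388⌋ − ⌊(39·307)/388⌋ = ⌊12280/388⌋ − ⌊11973/388⌋ = 31 − 30 = 1
n=40: ⌊(41·307)/388⌋ − ⌊(40·307)/388⌋ = ⌊12587/388⌋ − ⌊12280/388⌋ = 32 − 31 = 1
n=41: ⌊(42·307)/388⌋ − ⌊(41·307)/388⌋ = ⌊12894/388⌋ − ⌊12587/388⌋ = 33 − 32 = 1
n=42: ⌊(43·307)/388⌋ − ⌊(42·307)/388⌋ = ⌊13201/388⌋ − ⌊12894/388⌋ = 34 − 33 = 1
n=43: ⌊(44·307)/388⌋ − ⌊(43·307)/388⌋ = ⌊13508/388⌋ − ⌊13201/388⌋ = 34 − 34 = 0
n=44: ⌊(45·307)/388⌋ − ⌊(44·307)/388⌋ = ⌊13815/388⌋ − ⌊13508/388⌋ = 35 − 34 = 1
n=45: ⌊(46·307)/388⌋ − ⌊(45·307)/388⌋ = ⌊14122/388⌋ − ⌊13815/388⌋ = 36 − 35 = 1
n=46: ⌊(47·307)/388⌋ − ⌊(46·307)/388⌋ = ⌊14429/388⌋ − ⌊14122/388⌋ = 37 − 36 = 1
n=47: ⌊(48·307)/388⌋ − ⌊(47·307)/388⌋ = ⌊14736/388⌋ − ⌊14429/388⌋ = 37 − 37 = 0
n=48: ⌊(49·307)/388⌋ − ⌊(48·307)/388⌋ = ⌊15043/388⌋ − ⌊14736/388⌋ = 38 − 37 = 1
n=49: ⌊(50·307)/388⌋ − ⌊(49·307)/388⌋ = ⌊15350/388⌋ − ⌊15043/388⌋ = 39 − 38 = 1
n=50: ⌊(51·307)/388⌋ − ⌊(50·307)/388⌋ = ⌊15657/388⌋ − ⌊15350/388⌋ = 40 − 39 = 1
n=51: ⌊(52·307)/388⌋ − ⌊(51·307)/388⌋ = ⌊15964/388⌋ − ⌊15657/388⌋ = 41 − 40 = 1
n=52: ⌊(53·307)/388⌋ − ⌊(52·307)/388⌋ = ⌊16271/388⌋ − ⌊15964/388⌋ = 41 − 41 = 0
n=53: ⌊(54·307)/388⌋ − ⌊(53·307)/388⌋ = ⌊16578/388⌋ − ⌊16271/388⌋ = 42 − 41 = 1
n=54: ⌊(55·307)/388⌋ − ⌊(54·307)/388⌋ = ⌊16885/388⌋ − ⌊16578/388⌋ = 43 − 42 = 1
n=55: ⌊(56·307)/388⌋ − ⌊(55·307)/388⌋ = ⌊17192/388⌋ − ⌊16885/388⌋ = 44 − 43 = 1
n=56: ⌊(57·307)/388⌋ − ⌊(56·307)/388⌋ = ⌊17499/388⌋ − ⌊17192/388⌋ = 45 − 44 = 1
n=57: ⌊(58·307)/388⌋ − ⌊(57·307)/388⌋ = ⌊17806/388⌋ − ⌊17499/388⌋ = 45 − 45 = 0
n=58: ⌊(59·307)/388⌋ − ⌊(58·307)/388⌋ = ⌊18113/388⌋ − ⌊17806/388⌋ = 46 − 45 = 1
n=59: ⌊(60·307)/388⌋ − ⌊(59·307)/388⌋ = ⌊18420/388⌋ − ⌊18113/388⌋ = 47 − 46 = 1
n=60: ⌊(61·307)/388⌋ − ⌊(60·307)/388⌋ = ⌊18727/388⌋ − ⌊18420/388⌋ = 48 − 47 = 1
n=61: ⌊(62·307)/388⌋ − ⌊(61·307)/388⌋ = ⌊19034/388⌋ − ⌊18727/388⌋ = 49 − 48 = 1
n=62: ⌊(63·307)/388⌋ − ⌊(62·307)/388⌋ = ⌊19341/388⌋ − ⌊19034/388⌋ = 49 − 49 = 0
n=63: ⌊(64·307)/388⌋ − ⌊(63·307)/388⌋ = ⌊19648/388⌋ − ⌊19341/388⌋ = 50 − 49 = 1
n=64: ⌊(65·307)/388⌋ − ⌊(64·307)/388⌋ = ⌊19955/388⌋ − ⌊19648/388⌋ = 51 − 50 = 1
n=65: ⌊(66·307)/388⌋ − ⌊(65·307)/388⌋ = ⌊20262/388⌋ − ⌊19955/388⌋ = 52 − 51 = 1
n=66: ⌊(67·307)/388⌋ − ⌊(66·307)/388⌋ = ⌊20569/388⌋ − ⌊20262/388⌋ = 53 − 52 = 1
n=67: ⌊(68·307)/388⌋ − ⌊(67·307)/388⌋ = ⌊20876/388⌋ − ⌊20569/388⌋ = 53 − 53 = 0
n=68: ⌊(69·307)/388⌋ − ⌊(68·307)/388⌋ = ⌊21183/388⌋ − ⌊20876/388⌋ = 54 − 53 = 1
n=69: ⌊(70·307)/388⌋ − ⌊(69·307)/388⌋ = ⌊21490/388⌋ − ⌊21183/388⌋ = 55 − 54 = 1
n=70: ⌊(71·307)/388⌋ − ⌊(70·307)/388⌋ = ⌊21797/388⌋ − ⌊21490/388⌋ = 56 − 55 = 1
n=71: ⌊(72·307)/388⌋ − ⌊(71·307)/388⌋ = ⌊22104/388⌋ − ⌊21797/388⌋ = 56 − 56 = 0
n=72: ⌊(73·307)/388⌋ − ⌊(72·307)/388⌋ = ⌊22411/388⌋ − ⌊22104/388⌋ = 57 − 56 = 1
n=73: ⌊(74·307)/388⌋ − ⌊(73·307)/388⌋ = ⌊22718/388⌋ − ⌊22411/388⌋ = 58 − 57 = 1
n=74: ⌊(75·307)/388⌋ − ⌊(74·307)/388⌋ = ⌊23025/388⌋ − ⌊22718/388⌋ = 59 − 58 = 1
n=75: ⌊(76·307)/388⌋ − ⌊(75·307)/388⌋ = ⌊23332/388⌋ − ⌊23025/388⌋ = 60 − 59 = 1
n=76: ⌊(77·307)/388⌋ − ⌊(76·307)/388⌋ = ⌊23639/388⌋ − ⌊23332/388⌋ = 60 − 60 = 0
n=77: ⌊(78·307)/388⌋ − ⌊(77·307)/388⌋ = ⌊23946/388⌋ − ⌊23639/388⌋ = 61 − 60 = 1
n=78: ⌊(79·307)/388⌋ − ⌊(78·307)/388⌋ = ⌊24253/388⌋ − ⌊23946/388⌋ = 62 − 61 = 1
n=79: ⌊(80·307)/388⌋ − ⌊(79·307)/388⌋ = ⌊24560/388⌋ − ⌊24253/388⌋ = 63 − 62 = 1
n=80: ⌊(81·307)/388⌋ − ⌊(80·307)/388⌋ = ⌊24867/388⌋ − ⌊24560/388⌋ = 64 − 63 = 1
n=81: ⌊(82·307)/388⌋ − ⌊(81·307)/388⌋ = ⌊25174/388⌋ − ⌊24867/388⌋ = 64 − 64 = 0
n=82: ⌊(83·307)/388⌋ − ⌊(82·307)/388⌋ = ⌊25481/388⌋ − ⌊25174/388⌋ = 65 − 64 = 1
n=83: ⌊(84·307)/388⌋ − ⌊(83·307)/388⌋ = ⌊25788/388⌋ − ⌊25481/388⌋ = 66 − 65 = 1


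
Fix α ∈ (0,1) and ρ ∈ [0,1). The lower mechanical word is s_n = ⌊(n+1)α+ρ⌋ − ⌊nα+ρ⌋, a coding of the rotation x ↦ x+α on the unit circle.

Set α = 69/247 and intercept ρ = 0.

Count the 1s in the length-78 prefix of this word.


#1s = Σ_{n=0}^{77} s_n = Σ_{n=0}^{77} (⌊(n+1)α+ρ⌋ − ⌊nα+ρ⌋)
the sum telescopes: every ⌊nα+ρ⌋ with 0 < n < 78 appears once with + and once with −, leaving ⌊78α+ρ⌋ − ⌊0·α+ρ⌋
78α + ρ = (78·69) / 247 = 5382/247
ρ = 0/247
⌊5382/247⌋ = 21,  ⌊0/247⌋ = 0
#1s = 21 − 0 = 21

21


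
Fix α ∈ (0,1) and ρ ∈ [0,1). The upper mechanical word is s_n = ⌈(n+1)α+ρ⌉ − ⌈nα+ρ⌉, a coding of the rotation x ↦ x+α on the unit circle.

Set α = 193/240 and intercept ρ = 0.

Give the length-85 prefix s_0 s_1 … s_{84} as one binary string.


1111101111011110111101111011110111101111011110111110111101111011110111101111011110111

n=0: ⌈(1·193)/240⌉ − ⌈(0·193)/240⌉ = ⌈193/240⌉ − ⌈0/240⌉ = 1 − 0 = 1
n=1: ⌈(2·193)/240⌉ − ⌈(1·193)/240⌉ = ⌈386/240⌉ − ⌈193/240⌉ = 2 − 1 = 1
n=2: ⌈(3·193)/240⌉ − ⌈(2·193)/240⌉ = ⌈579/240⌉ − ⌈386/240⌉ = 3 − 2 = 1
n=3: ⌈(4·193)/240⌉ − ⌈(3·193)/240⌉ = ⌈772/240⌉ − ⌈579/240⌉ = 4 − 3 = 1
n=4: ⌈(5·193)/240⌉ − ⌈(4·193)/240⌉ = ⌈965/240⌉ − ⌈772/240⌉ = 5 − 4 = 1
n=5: ⌈(6·193)/240⌉ − ⌈(5·193)/240⌉ = ⌈1158/240⌉ − ⌈965/240⌉ = 5 − 5 = 0
n=6: ⌈(7·193)/240⌉ − ⌈(6·193)/240⌉ = ⌈1351/240⌉ − ⌈1158/240⌉ = 6 − 5 = 1
n=7: ⌈(8·193)/240⌉ − ⌈(7·193)/240⌉ = ⌈1544/240⌉ − ⌈1351/240⌉ = 7 − 6 = 1
n=8: ⌈(9·193)/240⌉ − ⌈(8·193)/240⌉ = ⌈1737/240⌉ − ⌈1544/240⌉ = 8 − 7 = 1
n=9: ⌈(10·193)/240⌉ − ⌈(9·193)/240⌉ = ⌈1930/240⌉ − ⌈1737/240⌉ = 9 − 8 = 1
n=10: ⌈(11·193)/240⌉ − ⌈(10·193)/240⌉ = ⌈2123/240⌉ − ⌈1930/240⌉ = 9 − 9 = 0
n=11: ⌈(12·193)/240⌉ − ⌈(11·193)/240⌉ = ⌈2316/240⌉ − ⌈2123/240⌉ = 10 − 9 = 1
n=12: ⌈(13·193)/240⌉ − ⌈(12·193)/240⌉ = ⌈2509/240⌉ − ⌈2316/240⌉ = 11 − 10 = 1
n=13: ⌈(14·193)/240⌉ − ⌈(13·193)/240⌉ = ⌈2702/240⌉ − ⌈2509/240⌉ = 12 − 11 = 1
n=14: ⌈(15·193)/240⌉ − ⌈(14·193)/240⌉ = ⌈2895/240⌉ − ⌈2702/240⌉ = 13 − 12 = 1
n=15: ⌈(16·193)/240⌉ − ⌈(15·193)/240⌉ = ⌈3088/240⌉ − ⌈2895/240⌉ = 13 − 13 = 0
n=16: ⌈(17·193)/240⌉ − ⌈(16·193)/240⌉ = ⌈3281/240⌉ − ⌈3088/240⌉ = 14 − 13 = 1
n=17: ⌈(18·193)/240⌉ − ⌈(17·193)/240⌉ = ⌈3474/240⌉ − ⌈3281/240⌉ = 15 − 14 = 1
n=18: ⌈(19·193)/240⌉ − ⌈(18·193)/240⌉ = ⌈3667/240⌉ − ⌈3474/240⌉ = 16 − 15 = 1
n=19: ⌈(20·193)/240⌉ − ⌈(19·193)/240⌉ = ⌈3860/240⌉ − ⌈3667/240⌉ = 17 − 16 = 1
n=20: ⌈(21·193)/240⌉ − ⌈(20·193)/240⌉ = ⌈4053/240⌉ − ⌈3860/240⌉ = 17 − 17 = 0
n=21: ⌈(22·193)/240⌉ − ⌈(21·193)/240⌉ = ⌈4246/240⌉ − ⌈4053/240⌉ = 18 − 17 = 1
n=22: ⌈(23·193)/240⌉ − ⌈(22·193)/240⌉ = ⌈4439/240⌉ − ⌈4246/240⌉ = 19 − 18 = 1
n=23: ⌈(24·193)/240⌉ − ⌈(23·193)/240⌉ = ⌈4632/240⌉ − ⌈4439/240⌉ = 20 − 19 = 1
n=24: ⌈(25·193)/240⌉ − ⌈(24·193)/240⌉ = ⌈4825/240⌉ − ⌈4632/240⌉ = 21 − 20 = 1
n=25: ⌈(26·193)/240⌉ − ⌈(25·193)/240⌉ = ⌈5018/240⌉ − ⌈4825/240⌉ = 21 − 21 = 0
n=26: ⌈(27·193)/240⌉ − ⌈(26·193)/240⌉ = ⌈5211/240⌉ − ⌈5018/240⌉ = 22 − 21 = 1
n=27: ⌈(28·193)/240⌉ − ⌈(27·193)/240⌉ = ⌈5404/240⌉ − ⌈5211/240⌉ = 23 − 22 = 1
n=28: ⌈(29·193)/240⌉ − ⌈(28·193)/240⌉ = ⌈5597/240⌉ − ⌈5404/240⌉ = 24 − 23 = 1
n=29: ⌈(30·193)/240⌉ − ⌈(29·193)/240⌉ = ⌈5790/240⌉ − ⌈5597/240⌉ = 25 − 24 = 1
n=30: ⌈(31·193)/240⌉ − ⌈(30·193)/240⌉ = ⌈5983/240⌉ − ⌈5790/240⌉ = 25 − 25 = 0
n=31: ⌈(32·193)/240⌉ − ⌈(31·193)/240⌉ = ⌈6176/240⌉ − ⌈5983/240⌉ = 26 − 25 = 1
n=32: ⌈(33·193)/240⌉ − ⌈(32·193)/240⌉ = ⌈6369/240⌉ − ⌈6176/240⌉ = 27 − 26 = 1
n=33: ⌈(34·193)/240⌉ − ⌈(33·193)/240⌉ = ⌈6562/240⌉ − ⌈6369/240⌉ = 28 − 27 = 1
n=34: ⌈(35·193)/240⌉ − ⌈(34·193)/240⌉ = ⌈6755/240⌉ − ⌈6562/240⌉ = 29 − 28 = 1
n=35: ⌈(36·193)/240⌉ − ⌈(35·193)/240⌉ = ⌈6948/240⌉ − ⌈6755/240⌉ = 29 − 29 = 0
n=36: ⌈(37·193)/240⌉ − ⌈(36·193)/240⌉ = ⌈7141/240⌉ − ⌈6948/240⌉ = 30 − 29 = 1
n=37: ⌈(38·193)/240⌉ − ⌈(37·193)/240⌉ = ⌈7334/240⌉ − ⌈7141/240⌉ = 31 − 30 = 1
n=38: ⌈(39·193)/240⌉ − ⌈(38·193)/240⌉ = ⌈7527/240⌉ − ⌈7334/240⌉ = 32 − 31 = 1
n=39: ⌈(40·193)/240⌉ − ⌈(39·193)/240⌉ = ⌈7720/240⌉ − ⌈7527/240⌉ = 33 − 32 = 1
n=40: ⌈(41·193)/240⌉ − ⌈(40·193)/240⌉ = ⌈7913/240⌉ − ⌈7720/240⌉ = 33 − 33 = 0
n=41: ⌈(42·193)/240⌉ − ⌈(41·193)/240⌉ = ⌈8106/240⌉ − ⌈7913/240⌉ = 34 − 33 = 1
n=42: ⌈(43·193)/240⌉ − ⌈(42·193)/240⌉ = ⌈8299/240⌉ − ⌈8106/240⌉ = 35 − 34 = 1
n=43: ⌈(44·193)/240⌉ − ⌈(43·193)/240⌉ = ⌈8492/240⌉ − ⌈8299/240⌉ = 36 − 35 = 1
n=44: ⌈(45·193)/240⌉ − ⌈(44·193)/240⌉ = ⌈8685/240⌉ − ⌈8492/240⌉ = 37 − 36 = 1
n=45: ⌈(46·193)/240⌉ − ⌈(45·193)/240⌉ = ⌈8878/240⌉ − ⌈8685/240⌉ = 37 − 37 = 0
n=46: ⌈(47·193)/240⌉ − ⌈(46·193)/240⌉ = ⌈9071/240⌉ − ⌈8878/240⌉ = 38 − 37 = 1
n=47: ⌈(48·193)/240⌉ − ⌈(47·193)/240⌉ = ⌈9264/240⌉ − ⌈9071/240⌉ = 39 − 38 = 1
n=48: ⌈(49·193)/240⌉ − ⌈(48·193)/240⌉ = ⌈9457/240⌉ − ⌈9264/240⌉ = 40 − 39 = 1
n=49: ⌈(50·193)/240⌉ − ⌈(49·193)/240⌉ = ⌈9650/240⌉ − ⌈9457/240⌉ = 41 − 40 = 1
n=50: ⌈(51·193)/240⌉ − ⌈(50·193)/240⌉ = ⌈9843/240⌉ − ⌈9650/240⌉ = 42 − 41 = 1
n=51: ⌈(52·193)/240⌉ − ⌈(51·193)/240⌉ = ⌈10036/240⌉ − ⌈9843/240⌉ = 42 − 42 = 0
n=52: ⌈(53·193)/240⌉ − ⌈(52·193)/240⌉ = ⌈10229/240⌉ − ⌈10036/240⌉ = 43 − 42 = 1
n=53: ⌈(54·193)/240⌉ − ⌈(53·193)/240⌉ = ⌈10422/240⌉ − ⌈10229/240⌉ = 44 − 43 = 1
n=54: ⌈(55·193)/240⌉ − ⌈(54·193)/240⌉ = ⌈10615/240⌉ − ⌈10422/240⌉ = 45 − 44 = 1
n=55: ⌈(56·193)/240⌉ − ⌈(55·193)/240⌉ = ⌈10808/240⌉ − ⌈10615/240⌉ = 46 − 45 = 1
n=56: ⌈(57·193)/240⌉ − ⌈(56·193)/240⌉ = ⌈11001/240⌉ − ⌈10808/240⌉ = 46 − 46 = 0
n=57: ⌈(58·193)/240⌉ − ⌈(57·193)/240⌉ = ⌈11194/240⌉ − ⌈11001/240⌉ = 47 − 46 = 1
n=58: ⌈(59·193)/240⌉ − ⌈(58·193)/240⌉ = ⌈11387/240⌉ − ⌈11194/240⌉ = 48 − 47 = 1
n=59: ⌈(60·193)/240⌉ − ⌈(59·193)/240⌉ = ⌈11580/240⌉ − ⌈11387/240⌉ = 49 − 48 = 1
n=60: ⌈(61·193)/240⌉ − ⌈(60·193)/240⌉ = ⌈11773/240⌉ − ⌈11580/240⌉ = 50 − 49 = 1
n=61: ⌈(62·193)/240⌉ − ⌈(61·193)/240⌉ = ⌈11966/240⌉ − ⌈11773/240⌉ = 50 − 50 = 0
n=62: ⌈(63·193)/240⌉ − ⌈(62·193)/240⌉ = ⌈12159/240⌉ − ⌈11966/240⌉ = 51 − 50 = 1
n=63: ⌈(64·193)/240⌉ − ⌈(63·193)/240⌉ = ⌈12352/240⌉ − ⌈12159/240⌉ = 52 − 51 = 1
n=64: ⌈(65·193)/240⌉ − ⌈(64·193)/240⌉ = ⌈12545/240⌉ − ⌈12352/240⌉ = 53 − 52 = 1
n=65: ⌈(66·193)/240⌉ − ⌈(65·193)/240⌉ = ⌈12738/240⌉ − ⌈12545/240⌉ = 54 − 53 = 1
n=66: ⌈(67·193)/240⌉ − ⌈(66·193)/240⌉ = ⌈12931/240⌉ − ⌈12738/240⌉ = 54 − 54 = 0
n=67: ⌈(68·193)/240⌉ − ⌈(67·193)/240⌉ = ⌈13124/240⌉ − ⌈12931/240⌉ = 55 − 54 = 1
n=68: ⌈(69·193)/240⌉ − ⌈(68·193)/240⌉ = ⌈13317/240⌉ − ⌈13124/240⌉ = 56 − 55 = 1
n=69: ⌈(70·193)/240⌉ − ⌈(69·193)/240⌉ = ⌈13510/240⌉ − ⌈13317/240⌉ = 57 − 56 = 1
n=70: ⌈(71·193)/240⌉ − ⌈(70·193)/240⌉ = ⌈13703/240⌉ − ⌈13510/240⌉ = 58 − 57 = 1
n=71: ⌈(72·193)/240⌉ − ⌈(71·193)/240⌉ = ⌈13896/240⌉ − ⌈13703/240⌉ = 58 − 58 = 0
n=72: ⌈(73·193)/240⌉ − ⌈(72·193)/240⌉ = ⌈14089/240⌉ − ⌈13896/240⌉ = 59 − 58 = 1
n=73: ⌈(74·193)/240⌉ − ⌈(73·193)/240⌉ = ⌈14282/240⌉ − ⌈14089/240⌉ = 60 − 59 = 1
n=74: ⌈(75·193)/240⌉ − ⌈(74·193)/240⌉ = ⌈14475/240⌉ − ⌈14282/240⌉ = 61 − 60 = 1
n=75: ⌈(76·193)/240⌉ − ⌈(75·193)/240⌉ = ⌈14668/240⌉ − ⌈14475/240⌉ = 62 − 61 = 1
n=76: ⌈(77·193)/240⌉ − ⌈(76·193)/240⌉ = ⌈14861/240⌉ − ⌈14668/240⌉ = 62 − 62 = 0
n=77: ⌈(78·193)/240⌉ − ⌈(77·193)/240⌉ = ⌈15054/240⌉ − ⌈14861/240⌉ = 63 − 62 = 1
n=78: ⌈(79·193)/240⌉ − ⌈(78·193)/240⌉ = ⌈15247/240⌉ − ⌈15054/240⌉ = 64 − 63 = 1
n=79: ⌈(80·193)/240⌉ − ⌈(79·193)/240⌉ = ⌈15440/240⌉ − ⌈15247/240⌉ = 65 − 64 = 1
n=80: ⌈(81·193)/240⌉ − ⌈(80·193)/240⌉ = ⌈15633/240⌉ − ⌈15440/240⌉ = 66 − 65 = 1
n=81: ⌈(82·193)/240⌉ − ⌈(81·193)/240⌉ = ⌈15826/240⌉ − ⌈15633/240⌉ = 66 − 66 = 0
n=82: ⌈(83·193)/240⌉ − ⌈(82·193)/240⌉ = ⌈16019/240⌉ − ⌈15826/240⌉ = 67 − 66 = 1
n=83: ⌈(84·193)/240⌉ − ⌈(83·193)/240⌉ = ⌈16212/240⌉ − ⌈16019/240⌉ = 68 − 67 = 1
n=84: ⌈(85·193)/240⌉ − ⌈(84·193)/240⌉ = ⌈16405/240⌉ − ⌈16212/240⌉ = 69 − 68 = 1


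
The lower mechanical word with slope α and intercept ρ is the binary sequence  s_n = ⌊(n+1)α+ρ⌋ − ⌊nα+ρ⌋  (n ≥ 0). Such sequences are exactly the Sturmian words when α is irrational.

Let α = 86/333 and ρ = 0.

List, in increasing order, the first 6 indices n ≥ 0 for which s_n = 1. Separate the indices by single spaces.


n=0: ⌊86/333⌋−⌊0/333⌋ = 0−0 = 0
n=1: ⌊172/333⌋−⌊86/333⌋ = 0−0 = 0
n=2: ⌊258/333⌋−⌊172/333⌋ = 0−0 = 0
n=3: ⌊344/333⌋−⌊258/333⌋ = 1−0 = 1  ← one
n=4: ⌊430/333⌋−⌊344/333⌋ = 1−1 = 0
n=5: ⌊516/333⌋−⌊430/333⌋ = 1−1 = 0
n=6: ⌊602/333⌋−⌊516/333⌋ = 1−1 = 0
n=7: ⌊688/333⌋−⌊602/333⌋ = 2−1 = 1  ← one
n=8: ⌊774/333⌋−⌊688/333⌋ = 2−2 = 0
n=9: ⌊860/333⌋−⌊774/333⌋ = 2−2 = 0
n=10: ⌊946/333⌋−⌊860/333⌋ = 2−2 = 0
n=11: ⌊1032/333⌋−⌊946/333⌋ = 3−2 = 1  ← one
n=12: ⌊1118/333⌋−⌊1032/333⌋ = 3−3 = 0
n=13: ⌊1204/333⌋−⌊1118/333⌋ = 3−3 = 0
n=14: ⌊1290/333⌋−⌊1204/333⌋ = 3−3 = 0
n=15: ⌊1376/333⌋−⌊1290/333⌋ = 4−3 = 1  ← one
n=16: ⌊1462/333⌋−⌊1376/333⌋ = 4−4 = 0
n=17: ⌊1548/333⌋−⌊1462/333⌋ = 4−4 = 0
n=18: ⌊1634/333⌋−⌊1548/333⌋ = 4−4 = 0
n=19: ⌊1720/333⌋−⌊1634/333⌋ = 5−4 = 1  ← one
n=20: ⌊1806/333⌋−⌊1720/333⌋ = 5−5 = 0
n=21: ⌊1892/333⌋−⌊1806/333⌋ = 5−5 = 0
n=22: ⌊1978/333⌋−⌊1892/333⌋ = 5−5 = 0
n=23: ⌊2064/333⌋−⌊1978/333⌋ = 6−5 = 1  ← one
positions of the first 6 ones: 3 7 11 15 19 23

3 7 11 15 19 23


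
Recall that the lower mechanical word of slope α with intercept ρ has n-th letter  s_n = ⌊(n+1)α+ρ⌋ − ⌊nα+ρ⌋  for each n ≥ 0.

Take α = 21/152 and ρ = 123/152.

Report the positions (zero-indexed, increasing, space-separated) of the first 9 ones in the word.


1 8 15 23 30 37 44 52 59

n=0: ⌊144/152⌋−⌊123/152⌋ = 0−0 = 0
n=1: ⌊165/152⌋−⌊144/152⌋ = 1−0 = 1  ← one
n=2: ⌊186/152⌋−⌊165/152⌋ = 1−1 = 0
n=3: ⌊207/152⌋−⌊186/152⌋ = 1−1 = 0
n=4: ⌊228/152⌋−⌊207/152⌋ = 1−1 = 0
n=5: ⌊249/152⌋−⌊228/152⌋ = 1−1 = 0
n=6: ⌊270/152⌋−⌊249/152⌋ = 1−1 = 0
n=7: ⌊291/152⌋−⌊270/152⌋ = 1−1 = 0
n=8: ⌊312/152⌋−⌊291/152⌋ = 2−1 = 1  ← one
n=9: ⌊333/152⌋−⌊312/152⌋ = 2−2 = 0
n=10: ⌊354/152⌋−⌊333/152⌋ = 2−2 = 0
n=11: ⌊375/152⌋−⌊354/152⌋ = 2−2 = 0
n=12: ⌊396/152⌋−⌊375/152⌋ = 2−2 = 0
n=13: ⌊417/152⌋−⌊396/152⌋ = 2−2 = 0
n=14: ⌊438/152⌋−⌊417/152⌋ = 2−2 = 0
n=15: ⌊459/152⌋−⌊438/152⌋ = 3−2 = 1  ← one
n=16: ⌊480/152⌋−⌊459/152⌋ = 3−3 = 0
n=17: ⌊501/152⌋−⌊480/152⌋ = 3−3 = 0
n=18: ⌊522/152⌋−⌊501/152⌋ = 3−3 = 0
n=19: ⌊543/152⌋−⌊522/152⌋ = 3−3 = 0
n=20: ⌊564/152⌋−⌊543/152⌋ = 3−3 = 0
n=21: ⌊585/152⌋−⌊564/152⌋ = 3−3 = 0
n=22: ⌊606/152⌋−⌊585/152⌋ = 3−3 = 0
n=23: ⌊627/152⌋−⌊606/152⌋ = 4−3 = 1  ← one
n=24: ⌊648/152⌋−⌊627/152⌋ = 4−4 = 0
n=25: ⌊669/152⌋−⌊648/152⌋ = 4−4 = 0
n=26: ⌊690/152⌋−⌊669/152⌋ = 4−4 = 0
n=27: ⌊711/152⌋−⌊690/152⌋ = 4−4 = 0
n=28: ⌊732/152⌋−⌊711/152⌋ = 4−4 = 0
n=29: ⌊753/152⌋−⌊732/152⌋ = 4−4 = 0
n=30: ⌊774/152⌋−⌊753/152⌋ = 5−4 = 1  ← one
n=31: ⌊795/152⌋−⌊774/152⌋ = 5−5 = 0
n=32: ⌊816/152⌋−⌊795/152⌋ = 5−5 = 0
n=33: ⌊837/152⌋−⌊816/152⌋ = 5−5 = 0
n=34: ⌊858/152⌋−⌊837/152⌋ = 5−5 = 0
n=35: ⌊879/152⌋−⌊858/152⌋ = 5−5 = 0
n=36: ⌊900/152⌋−⌊879/152⌋ = 5−5 = 0
n=37: ⌊921/152⌋−⌊900/152⌋ = 6−5 = 1  ← one
n=38: ⌊942/152⌋−⌊921/152⌋ = 6−6 = 0
n=39: ⌊963/152⌋−⌊942/152⌋ = 6−6 = 0
n=40: ⌊984/152⌋−⌊963/152⌋ = 6−6 = 0
n=41: ⌊1005/152⌋−⌊984/152⌋ = 6−6 = 0
n=42: ⌊1026/152⌋−⌊1005/152⌋ = 6−6 = 0
n=43: ⌊1047/152⌋−⌊1026/152⌋ = 6−6 = 0
n=44: ⌊1068/152⌋−⌊1047/152⌋ = 7−6 = 1  ← one
n=45: ⌊1089/152⌋−⌊1068/152⌋ = 7−7 = 0
n=46: ⌊1110/152⌋−⌊1089/152⌋ = 7−7 = 0
n=47: ⌊1131/152⌋−⌊1110/152⌋ = 7−7 = 0
n=48: ⌊1152/152⌋−⌊1131/152⌋ = 7−7 = 0
n=49: ⌊1173/152⌋−⌊1152/152⌋ = 7−7 = 0
n=50: ⌊1194/152⌋−⌊1173/152⌋ = 7−7 = 0
n=51: ⌊1215/152⌋−⌊1194/152⌋ = 7−7 = 0
n=52: ⌊1236/152⌋−⌊1215/152⌋ = 8−7 = 1  ← one
n=53: ⌊1257/152⌋−⌊1236/152⌋ = 8−8 = 0
n=54: ⌊1278/152⌋−⌊1257/152⌋ = 8−8 = 0
n=55: ⌊1299/152⌋−⌊1278/152⌋ = 8−8 = 0
n=56: ⌊1320/152⌋−⌊1299/152⌋ = 8−8 = 0
n=57: ⌊1341/152⌋−⌊1320/152⌋ = 8−8 = 0
n=58: ⌊1362/152⌋−⌊1341/152⌋ = 8−8 = 0
n=59: ⌊1383/152⌋−⌊1362/152⌋ = 9−8 = 1  ← one
positions of the first 9 ones: 1 8 15 23 30 37 44 52 59


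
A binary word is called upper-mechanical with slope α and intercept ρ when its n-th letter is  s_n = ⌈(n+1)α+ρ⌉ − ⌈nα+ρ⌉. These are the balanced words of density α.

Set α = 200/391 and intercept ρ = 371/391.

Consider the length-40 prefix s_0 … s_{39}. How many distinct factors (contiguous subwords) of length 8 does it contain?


7

t_n = ⌈(n·200+371)/391⌉ for n = 0 … 40:
  n=0…9: ⌈371/391⌉=1 ⌈571/391⌉=2 ⌈771/391⌉=2 ⌈971/391⌉=3 ⌈1171/391⌉=3 ⌈1371/391⌉=4 ⌈1571/391⌉=5 ⌈1771/391⌉=5 ⌈1971/391⌉=6 ⌈2171/391⌉=6
  n=10…19: ⌈2371/391⌉=7 ⌈2571/391⌉=7 ⌈2771/391⌉=8 ⌈2971/391⌉=8 ⌈3171/391⌉=9 ⌈3371/391⌉=9 ⌈3571/391⌉=10 ⌈3771/391⌉=10 ⌈3971/391⌉=11 ⌈4171/391⌉=11
  n=20…29: ⌈4371/391⌉=12 ⌈4571/391⌉=12 ⌈4771/391⌉=13 ⌈4971/391⌉=13 ⌈5171/391⌉=14 ⌈5371/391⌉=14 ⌈5571/391⌉=15 ⌈5771/391⌉=15 ⌈5971/391⌉=16 ⌈6171/391⌉=16
  n=30…39: ⌈6371/391⌉=17 ⌈6571/391⌉=17 ⌈6771/391⌉=18 ⌈6971/391⌉=18 ⌈7171/391⌉=19 ⌈7371/391⌉=19 ⌈7571/391⌉=20 ⌈7771/391⌉=20 ⌈7971/391⌉=21 ⌈8171/391⌉=21
  n=40: ⌈8371/391⌉=22
s_n = t_(n+1) − t_n for n = 0 … 39 gives
prefix = 1010110101010101010101010101010101010101
slide a length-8 window over [0..7] … [32..39] (33 windows); first occurrence of each distinct factor:
  [  0..  7] 10101101
  [  1..  8] 01011010
  [  2..  9] 10110101
  [  3.. 10] 01101010
  [  4.. 11] 11010101
  [  5.. 12] 10101010
  [  6.. 13] 01010101
  (the other 26 windows repeat one of these)
distinct factors: {01010101, 01011010, 01101010, 10101010, 10101101, 10110101, 11010101}
count = 7  (Sturmian bound for length 8 is 9)


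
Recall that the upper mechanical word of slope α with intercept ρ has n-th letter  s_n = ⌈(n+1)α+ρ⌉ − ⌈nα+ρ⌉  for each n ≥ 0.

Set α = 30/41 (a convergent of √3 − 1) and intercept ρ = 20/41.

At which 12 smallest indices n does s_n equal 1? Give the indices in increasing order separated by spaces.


n=0: ⌈50/41⌉−⌈20/41⌉ = 2−1 = 1  ← one
n=1: ⌈80/41⌉−⌈50/41⌉ = 2−2 = 0
n=2: ⌈110/41⌉−⌈80/41⌉ = 3−2 = 1  ← one
n=3: ⌈140/41⌉−⌈110/41⌉ = 4−3 = 1  ← one
n=4: ⌈170/41⌉−⌈140/41⌉ = 5−4 = 1  ← one
n=5: ⌈200/41⌉−⌈170/41⌉ = 5−5 = 0
n=6: ⌈230/41⌉−⌈200/41⌉ = 6−5 = 1  ← one
n=7: ⌈260/41⌉−⌈230/41⌉ = 7−6 = 1  ← one
n=8: ⌈290/41⌉−⌈260/41⌉ = 8−7 = 1  ← one
n=9: ⌈320/41⌉−⌈290/41⌉ = 8−8 = 0
n=10: ⌈350/41⌉−⌈320/41⌉ = 9−8 = 1  ← one
n=11: ⌈380/41⌉−⌈350/41⌉ = 10−9 = 1  ← one
n=12: ⌈410/41⌉−⌈380/41⌉ = 10−10 = 0
n=13: ⌈440/41⌉−⌈410/41⌉ = 11−10 = 1  ← one
n=14: ⌈470/41⌉−⌈440/41⌉ = 12−11 = 1  ← one
n=15: ⌈500/41⌉−⌈470/41⌉ = 13−12 = 1  ← one
positions of the first 12 ones: 0 2 3 4 6 7 8 10 11 13 14 15

0 2 3 4 6 7 8 10 11 13 14 15


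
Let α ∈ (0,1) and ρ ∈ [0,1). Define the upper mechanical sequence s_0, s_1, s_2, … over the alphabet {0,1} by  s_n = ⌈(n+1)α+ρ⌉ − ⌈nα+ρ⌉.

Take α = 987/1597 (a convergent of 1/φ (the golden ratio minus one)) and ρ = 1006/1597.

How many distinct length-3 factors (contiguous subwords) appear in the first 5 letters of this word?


3

t_n = ⌈(n·987+1006)/1597⌉ for n = 0 … 5:
  n=0…5: ⌈1006/1597⌉=1 ⌈1993/1597⌉=2 ⌈2980/1597⌉=2 ⌈3967/1597⌉=3 ⌈4954/1597⌉=4 ⌈5941/1597⌉=4
s_n = t_(n+1) − t_n for n = 0 … 4 gives
prefix = 10110
slide a length-3 window over [0..2] … [2..4] (3 windows); first occurrence of each distinct factor:
  [  0..  2] 101
  [  1..  3] 011
  [  2..  4] 110
distinct factors: {011, 101, 110}
count = 3  (Sturmian bound for length 3 is 4)


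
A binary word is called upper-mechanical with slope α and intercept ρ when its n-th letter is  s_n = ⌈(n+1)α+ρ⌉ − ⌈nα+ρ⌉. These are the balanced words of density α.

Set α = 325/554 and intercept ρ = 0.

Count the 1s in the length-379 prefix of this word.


223

#1s = Σ_{n=0}^{378} s_n = Σ_{n=0}^{378} (⌈(n+1)α+ρ⌉ − ⌈nα+ρ⌉)
the sum telescopes: every ⌈nα+ρ⌉ with 0 < n < 379 appears once with + and once with −, leaving ⌈379α+ρ⌉ − ⌈0·α+ρ⌉
379α + ρ = (379·325) / 554 = 123175/554
ρ = 0/554
⌈123175/554⌉ = 223,  ⌈0/554⌉ = 0
#1s = 223 − 0 = 223


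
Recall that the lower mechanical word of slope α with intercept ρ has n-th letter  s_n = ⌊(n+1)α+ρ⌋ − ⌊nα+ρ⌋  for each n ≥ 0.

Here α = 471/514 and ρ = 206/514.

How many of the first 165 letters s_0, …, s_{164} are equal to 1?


151

#1s = Σ_{n=0}^{164} s_n = Σ_{n=0}^{164} (⌊(n+1)α+ρ⌋ − ⌊nα+ρ⌋)
the sum telescopes: every ⌊nα+ρ⌋ with 0 < n < 165 appears once with + and once with −, leaving ⌊165α+ρ⌋ − ⌊0·α+ρ⌋
165α + ρ = (165·471 + 206) / 514 = 77921/514
ρ = 206/514
⌊77921/514⌋ = 151,  ⌊206/514⌋ = 0
#1s = 151 − 0 = 151


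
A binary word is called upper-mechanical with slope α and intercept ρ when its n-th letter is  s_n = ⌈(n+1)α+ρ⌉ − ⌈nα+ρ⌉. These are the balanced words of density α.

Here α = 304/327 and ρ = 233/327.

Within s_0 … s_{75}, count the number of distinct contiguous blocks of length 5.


t_n = ⌈(n·304+233)/327⌉ for n = 0 … 76:
  n=0…9: ⌈233/327⌉=1 ⌈537/327⌉=2 ⌈841/327⌉=3 ⌈1145/327⌉=4 ⌈1449/327⌉=5 ⌈1753/327⌉=6 ⌈2057/327⌉=7 ⌈2361/327⌉=8 ⌈2665/327⌉=9 ⌈2969/327⌉=10
  n=10…19: ⌈3273/327⌉=11 ⌈3577/327⌉=11 ⌈3881/327⌉=12 ⌈4185/327⌉=13 ⌈4489/327⌉=14 ⌈4793/327⌉=15 ⌈5097/327⌉=16 ⌈5401/327⌉=17 ⌈5705/327⌉=18 ⌈6009/327⌉=19
  n=20…29: ⌈6313/327⌉=20 ⌈6617/327⌉=21 ⌈6921/327⌉=22 ⌈7225/327⌉=23 ⌈7529/327⌉=24 ⌈7833/327⌉=24 ⌈8137/327⌉=25 ⌈8441/327⌉=26 ⌈8745/327⌉=27 ⌈9049/327⌉=28
  n=30…39: ⌈9353/327⌉=29 ⌈9657/327⌉=30 ⌈9961/327⌉=31 ⌈10265/327⌉=32 ⌈10569/327⌉=33 ⌈10873/327⌉=34 ⌈11177/327⌉=35 ⌈11481/327⌉=36 ⌈11785/327⌉=37 ⌈12089/327⌉=37
  n=40…49: ⌈12393/327⌉=38 ⌈12697/327⌉=39 ⌈13001/327⌉=40 ⌈13305/327⌉=41 ⌈13609/327⌉=42 ⌈13913/327⌉=43 ⌈14217/327⌉=44 ⌈14521/327⌉=45 ⌈14825/327⌉=46 ⌈15129/327⌉=47
  n=50…59: ⌈15433/327⌉=48 ⌈15737/327⌉=49 ⌈16041/327⌉=50 ⌈16345/327⌉=50 ⌈16649/327⌉=51 ⌈16953/327⌉=52 ⌈17257/327⌉=53 ⌈17561/327⌉=54 ⌈17865/327⌉=55 ⌈18169/327⌉=56
  n=60…69: ⌈18473/327⌉=57 ⌈18777/327⌉=58 ⌈19081/327⌉=59 ⌈19385/327⌉=60 ⌈19689/327⌉=61 ⌈19993/327⌉=62 ⌈20297/327⌉=63 ⌈20601/327⌉=63 ⌈20905/327⌉=64 ⌈21209/327⌉=65
  n=70…76: ⌈21513/327⌉=66 ⌈21817/327⌉=67 ⌈22121/327⌉=68 ⌈22425/327⌉=69 ⌈22729/327⌉=70 ⌈23033/327⌉=71 ⌈23337/327⌉=72
s_n = t_(n+1) − t_n for n = 0 … 75 gives
prefix = 1111111111011111111111110111111111111101111111111111011111111111110111111111
slide a length-5 window over [0..4] … [71..75] (72 windows); first occurrence of each distinct factor:
  [  0..  4] 11111
  [  6.. 10] 11110
  [  7.. 11] 11101
  [  8.. 12] 11011
  [  9.. 13] 10111
  [ 10.. 14] 01111
  (the other 66 windows repeat one of these)
distinct factors: {01111, 10111, 11011, 11101, 11110, 11111}
count = 6  (Sturmian bound for length 5 is 6)

6


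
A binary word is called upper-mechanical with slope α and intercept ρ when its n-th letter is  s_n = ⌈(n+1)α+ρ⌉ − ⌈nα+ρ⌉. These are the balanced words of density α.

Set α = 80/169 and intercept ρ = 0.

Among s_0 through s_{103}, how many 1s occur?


50

#1s = Σ_{n=0}^{103} s_n = Σ_{n=0}^{103} (⌈(n+1)α+ρ⌉ − ⌈nα+ρ⌉)
the sum telescopes: every ⌈nα+ρ⌉ with 0 < n < 104 appears once with + and once with −, leaving ⌈104α+ρ⌉ − ⌈0·α+ρ⌉
104α + ρ = (104·80) / 169 = 8320/169
ρ = 0/169
⌈8320/169⌉ = 50,  ⌈0/169⌉ = 0
#1s = 50 − 0 = 50


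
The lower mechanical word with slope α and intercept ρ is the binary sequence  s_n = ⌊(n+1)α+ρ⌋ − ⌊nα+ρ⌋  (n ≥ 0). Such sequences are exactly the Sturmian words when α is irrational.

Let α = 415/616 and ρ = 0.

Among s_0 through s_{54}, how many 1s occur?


#1s = Σ_{n=0}^{54} s_n = Σ_{n=0}^{54} (⌊(n+1)α+ρ⌋ − ⌊nα+ρ⌋)
the sum telescopes: every ⌊nα+ρ⌋ with 0 < n < 55 appears once with + and once with −, leaving ⌊55α+ρ⌋ − ⌊0·α+ρ⌋
55α + ρ = (55·415) / 616 = 22825/616
ρ = 0/616
⌊22825/616⌋ = 37,  ⌊0/616⌋ = 0
#1s = 37 − 0 = 37

37


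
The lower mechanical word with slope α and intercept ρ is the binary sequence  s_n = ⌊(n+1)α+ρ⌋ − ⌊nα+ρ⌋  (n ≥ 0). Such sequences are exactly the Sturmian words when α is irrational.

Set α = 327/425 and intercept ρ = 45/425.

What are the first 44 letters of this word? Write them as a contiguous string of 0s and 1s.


n=0: ⌊(1·327+45)/425⌋ − ⌊(0·327+45)/425⌋ = ⌊372/425⌋ − ⌊45/425⌋ = 0 − 0 = 0
n=1: ⌊(2·327+45)/425⌋ − ⌊(1·327+45)/425⌋ = ⌊699/425⌋ − ⌊372/425⌋ = 1 − 0 = 1
n=2: ⌊(3·327+45)/425⌋ − ⌊(2·327+45)/425⌋ = ⌊1026/425⌋ − ⌊699/425⌋ = 2 − 1 = 1
n=3: ⌊(4·327+45)/425⌋ − ⌊(3·327+45)/425⌋ = ⌊1353/425⌋ − ⌊1026/425⌋ = 3 − 2 = 1
n=4: ⌊(5·327+45)/425⌋ − ⌊(4·327+45)/425⌋ = ⌊1680/425⌋ − ⌊1353/425⌋ = 3 − 3 = 0
n=5: ⌊(6·327+45)/425⌋ − ⌊(5·327+45)/425⌋ = ⌊2007/425⌋ − ⌊1680/425⌋ = 4 − 3 = 1
n=6: ⌊(7·327+45)/425⌋ − ⌊(6·327+45)/425⌋ = ⌊2334/425⌋ − ⌊2007/425⌋ = 5 − 4 = 1
n=7: ⌊(8·327+45)/425⌋ − ⌊(7·327+45)/425⌋ = ⌊2661/425⌋ − ⌊2334/425⌋ = 6 − 5 = 1
n=8: ⌊(9·327+45)/425⌋ − ⌊(8·327+45)/425⌋ = ⌊2988/425⌋ − ⌊2661/425⌋ = 7 − 6 = 1
n=9: ⌊(10·327+45)/425⌋ − ⌊(9·327+45)/425⌋ = ⌊3315/425⌋ − ⌊2988/425⌋ = 7 − 7 = 0
n=10: ⌊(11·327+45)/425⌋ − ⌊(10·327+45)/425⌋ = ⌊3642/425⌋ − ⌊3315/425⌋ = 8 − 7 = 1
n=11: ⌊(12·327+45)/425⌋ − ⌊(11·327+45)/425⌋ = ⌊3969/425⌋ − ⌊3642/425⌋ = 9 − 8 = 1
n=12: ⌊(13·327+45)/425⌋ − ⌊(12·327+45)/425⌋ = ⌊4296/425⌋ − ⌊3969/425⌋ = 10 − 9 = 1
n=13: ⌊(14·327+45)/425⌋ − ⌊(13·327+45)/425⌋ = ⌊4623/425⌋ − ⌊4296/425⌋ = 10 − 10 = 0
n=14: ⌊(15·327+45)/425⌋ − ⌊(14·327+45)/425⌋ = ⌊4950/425⌋ − ⌊4623/425⌋ = 11 − 10 = 1
n=15: ⌊(16·327+45)/425⌋ − ⌊(15·327+45)/425⌋ = ⌊5277/425⌋ − ⌊4950/425⌋ = 12 − 11 = 1
n=16: ⌊(17·327+45)/425⌋ − ⌊(16·327+45)/425⌋ = ⌊5604/425⌋ − ⌊5277/425⌋ = 13 − 12 = 1
n=17: ⌊(18·327+45)/425⌋ − ⌊(17·327+45)/425⌋ = ⌊5931/425⌋ − ⌊5604/425⌋ = 13 − 13 = 0
n=18: ⌊(19·327+45)/425⌋ − ⌊(18·327+45)/425⌋ = ⌊6258/425⌋ − ⌊5931/425⌋ = 14 − 13 = 1
n=19: ⌊(20·327+45)/425⌋ − ⌊(19·327+45)/425⌋ = ⌊6585/425⌋ − ⌊6258/425⌋ = 15 − 14 = 1
n=20: ⌊(21·327+45)/425⌋ − ⌊(20·327+45)/425⌋ = ⌊6912/425⌋ − ⌊6585/425⌋ = 16 − 15 = 1
n=21: ⌊(22·327+45)/425⌋ − ⌊(21·327+45)/425⌋ = ⌊7239/425⌋ − ⌊6912/425⌋ = 17 − 16 = 1
n=22: ⌊(23·327+45)/425⌋ − ⌊(22·327+45)/425⌋ = ⌊7566/425⌋ − ⌊7239/425⌋ = 17 − 17 = 0
n=23: ⌊(24·327+45)/425⌋ − ⌊(23·327+45)/425⌋ = ⌊7893/425⌋ − ⌊7566/425⌋ = 18 − 17 = 1
n=24: ⌊(25·327+45)/425⌋ − ⌊(24·327+45)/425⌋ = ⌊8220/425⌋ − ⌊7893/425⌋ = 19 − 18 = 1
n=25: ⌊(26·327+45)/425⌋ − ⌊(25·327+45)/425⌋ = ⌊8547/425⌋ − ⌊8220/425⌋ = 20 − 19 = 1
n=26: ⌊(27·327+45)/425⌋ − ⌊(26·327+45)/425⌋ = ⌊8874/425⌋ − ⌊8547/425⌋ = 20 − 20 = 0
n=27: ⌊(28·327+45)/425⌋ − ⌊(27·327+45)/425⌋ = ⌊9201/425⌋ − ⌊8874/425⌋ = 21 − 20 = 1
n=28: ⌊(29·327+45)/425⌋ − ⌊(28·327+45)/425⌋ = ⌊9528/425⌋ − ⌊9201/425⌋ = 22 − 21 = 1
n=29: ⌊(30·327+45)/425⌋ − ⌊(29·327+45)/425⌋ = ⌊9855/425⌋ − ⌊9528/425⌋ = 23 − 22 = 1
n=30: ⌊(31·327+45)/425⌋ − ⌊(30·327+45)/425⌋ = ⌊10182/425⌋ − ⌊9855/425⌋ = 23 − 23 = 0
n=31: ⌊(32·327+45)/425⌋ − ⌊(31·327+45)/425⌋ = ⌊10509/425⌋ − ⌊10182/425⌋ = 24 − 23 = 1
n=32: ⌊(33·327+45)/425⌋ − ⌊(32·327+45)/425⌋ = ⌊10836/425⌋ − ⌊10509/425⌋ = 25 − 24 = 1
n=33: ⌊(34·327+45)/425⌋ − ⌊(33·327+45)/425⌋ = ⌊11163/425⌋ − ⌊10836/425⌋ = 26 − 25 = 1
n=34: ⌊(35·327+45)/425⌋ − ⌊(34·327+45)/425⌋ = ⌊11490/425⌋ − ⌊11163/425⌋ = 27 − 26 = 1
n=35: ⌊(36·327+45)/425⌋ − ⌊(35·327+45)/425⌋ = ⌊11817/425⌋ − ⌊11490/425⌋ = 27 − 27 = 0
n=36: ⌊(37·327+45)/425⌋ − ⌊(36·327+45)/425⌋ = ⌊12144/425⌋ − ⌊11817/425⌋ = 28 − 27 = 1
n=37: ⌊(38·327+45)/425⌋ − ⌊(37·327+45)/425⌋ = ⌊12471/425⌋ − ⌊12144/425⌋ = 29 − 28 = 1
n=38: ⌊(39·327+45)/425⌋ − ⌊(38·327+45)/425⌋ = ⌊12798/425⌋ − ⌊12471/425⌋ = 30 − 29 = 1
n=39: ⌊(40·327+45)/425⌋ − ⌊(39·327+45)/425⌋ = ⌊13125/425⌋ − ⌊12798/425⌋ = 30 − 30 = 0
n=40: ⌊(41·327+45)/425⌋ − ⌊(40·327+45)/425⌋ = ⌊13452/425⌋ − ⌊13125/425⌋ = 31 − 30 = 1
n=41: ⌊(42·327+45)/425⌋ − ⌊(41·327+45)/425⌋ = ⌊13779/425⌋ − ⌊13452/425⌋ = 32 − 31 = 1
n=42: ⌊(43·327+45)/425⌋ − ⌊(42·327+45)/425⌋ = ⌊14106/425⌋ − ⌊13779/425⌋ = 33 − 32 = 1
n=43: ⌊(44·327+45)/425⌋ − ⌊(43·327+45)/425⌋ = ⌊14433/425⌋ − ⌊14106/425⌋ = 33 − 33 = 0

01110111101110111011110111011101111011101110


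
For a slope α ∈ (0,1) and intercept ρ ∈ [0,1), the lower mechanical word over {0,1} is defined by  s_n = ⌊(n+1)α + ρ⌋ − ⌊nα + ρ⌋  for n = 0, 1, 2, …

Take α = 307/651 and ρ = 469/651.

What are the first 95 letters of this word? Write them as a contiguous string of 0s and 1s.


10101010010101010101010100101010101010101001010101010101010100101010101010101001010101010101010

n=0: ⌊(1·307+469)/651⌋ − ⌊(0·307+469)/651⌋ = ⌊776/651⌋ − ⌊469/651⌋ = 1 − 0 = 1
n=1: ⌊(2·307+469)/651⌋ − ⌊(1·307+469)/651⌋ = ⌊1083/651⌋ − ⌊776/651⌋ = 1 − 1 = 0
n=2: ⌊(3·307+469)/651⌋ − ⌊(2·307+469)/651⌋ = ⌊1390/651⌋ − ⌊1083/651⌋ = 2 − 1 = 1
n=3: ⌊(4·307+469)/651⌋ − ⌊(3·307+469)/651⌋ = ⌊1697/651⌋ − ⌊1390/651⌋ = 2 − 2 = 0
n=4: ⌊(5·307+469)/651⌋ − ⌊(4·307+469)/651⌋ = ⌊2004/651⌋ − ⌊1697/651⌋ = 3 − 2 = 1
n=5: ⌊(6·307+469)/651⌋ − ⌊(5·307+469)/651⌋ = ⌊2311/651⌋ − ⌊2004/651⌋ = 3 − 3 = 0
n=6: ⌊(7·307+469)/651⌋ − ⌊(6·307+469)/651⌋ = ⌊2618/651⌋ − ⌊2311/651⌋ = 4 − 3 = 1
n=7: ⌊(8·307+469)/651⌋ − ⌊(7·307+469)/651⌋ = ⌊2925/651⌋ − ⌊2618/651⌋ = 4 − 4 = 0
n=8: ⌊(9·307+469)/651⌋ − ⌊(8·307+469)/651⌋ = ⌊3232/651⌋ − ⌊2925/651⌋ = 4 − 4 = 0
n=9: ⌊(10·307+469)/651⌋ − ⌊(9·307+469)/651⌋ = ⌊3539/651⌋ − ⌊3232/651⌋ = 5 − 4 = 1
n=10: ⌊(11·307+469)/651⌋ − ⌊(10·307+469)/651⌋ = ⌊3846/651⌋ − ⌊3539/651⌋ = 5 − 5 = 0
n=11: ⌊(12·307+469)/651⌋ − ⌊(11·307+469)/651⌋ = ⌊4153/651⌋ − ⌊3846/651⌋ = 6 − 5 = 1
n=12: ⌊(13·307+469)/651⌋ − ⌊(12·307+469)/651⌋ = ⌊4460/651⌋ − ⌊4153/651⌋ = 6 − 6 = 0
n=13: ⌊(14·307+469)/651⌋ − ⌊(13·307+469)/651⌋ = ⌊4767/651⌋ − ⌊4460/651⌋ = 7 − 6 = 1
n=14: ⌊(15·307+469)/651⌋ − ⌊(14·307+469)/651⌋ = ⌊5074/651⌋ − ⌊4767/651⌋ = 7 − 7 = 0
n=15: ⌊(16·307+469)/651⌋ − ⌊(15·307+469)/651⌋ = ⌊5381/651⌋ − ⌊5074/651⌋ = 8 − 7 = 1
n=16: ⌊(17·307+469)/651⌋ − ⌊(16·307+469)/651⌋ = ⌊5688/651⌋ − ⌊5381/651⌋ = 8 − 8 = 0
n=17: ⌊(18·307+469)/651⌋ − ⌊(17·307+469)/651⌋ = ⌊5995/651⌋ − ⌊5688/651⌋ = 9 − 8 = 1
n=18: ⌊(19·307+469)/651⌋ − ⌊(18·307+469)/651⌋ = ⌊6302/651⌋ − ⌊5995/651⌋ = 9 − 9 = 0
n=19: ⌊(20·307+469)/651⌋ − ⌊(19·307+469)/651⌋ = ⌊6609/651⌋ − ⌊6302/651⌋ = 10 − 9 = 1
n=20: ⌊(21·307+469)/651⌋ − ⌊(20·307+469)/651⌋ = ⌊6916/651⌋ − ⌊6609/651⌋ = 10 − 10 = 0
n=21: ⌊(22·307+469)/651⌋ − ⌊(21·307+469)/651⌋ = ⌊7223/651⌋ − ⌊6916/651⌋ = 11 − 10 = 1
n=22: ⌊(23·307+469)/651⌋ − ⌊(22·307+469)/651⌋ = ⌊7530/651⌋ − ⌊7223/651⌋ = 11 − 11 = 0
n=23: ⌊(24·307+469)/651⌋ − ⌊(23·307+469)/651⌋ = ⌊7837/651⌋ − ⌊7530/651⌋ = 12 − 11 = 1
n=24: ⌊(25·307+469)/651⌋ − ⌊(24·307+469)/651⌋ = ⌊8144/651⌋ − ⌊7837/651⌋ = 12 − 12 = 0
n=25: ⌊(26·307+469)/651⌋ − ⌊(25·307+469)/651⌋ = ⌊8451/651⌋ − ⌊8144/651⌋ = 12 − 12 = 0
n=26: ⌊(27·307+469)/651⌋ − ⌊(26·307+469)/651⌋ = ⌊8758/651⌋ − ⌊8451/651⌋ = 13 − 12 = 1
n=27: ⌊(28·307+469)/651⌋ − ⌊(27·307+469)/651⌋ = ⌊9065/651⌋ − ⌊8758/651⌋ = 13 − 13 = 0
n=28: ⌊(29·307+469)/651⌋ − ⌊(28·307+469)/651⌋ = ⌊9372/651⌋ − ⌊9065/651⌋ = 14 − 13 = 1
n=29: ⌊(30·307+469)/651⌋ − ⌊(29·307+469)/651⌋ = ⌊9679/651⌋ − ⌊9372/651⌋ = 14 − 14 = 0
n=30: ⌊(31·307+469)/651⌋ − ⌊(30·307+469)/651⌋ = ⌊9986/651⌋ − ⌊9679/651⌋ = 15 − 14 = 1
n=31: ⌊(32·307+469)/651⌋ − ⌊(31·307+469)/651⌋ = ⌊10293/651⌋ − ⌊9986/651⌋ = 15 − 15 = 0
n=32: ⌊(33·307+469)/651⌋ − ⌊(32·307+469)/651⌋ = ⌊10600/651⌋ − ⌊10293/651⌋ = 16 − 15 = 1
n=33: ⌊(34·307+469)/651⌋ − ⌊(33·307+469)/651⌋ = ⌊10907/651⌋ − ⌊10600/651⌋ = 16 − 16 = 0
n=34: ⌊(35·307+469)/651⌋ − ⌊(34·307+469)/651⌋ = ⌊11214/651⌋ − ⌊10907/651⌋ = 17 − 16 = 1
n=35: ⌊(36·307+469)/651⌋ − ⌊(35·307+469)/651⌋ = ⌊11521/651⌋ − ⌊11214/651⌋ = 17 − 17 = 0
n=36: ⌊(37·307+469)/651⌋ − ⌊(36·307+469)/651⌋ = ⌊11828/651⌋ − ⌊11521/651⌋ = 18 − 17 = 1
n=37: ⌊(38·307+469)/651⌋ − ⌊(37·307+469)/651⌋ = ⌊12135/651⌋ − ⌊11828/651⌋ = 18 − 18 = 0
n=38: ⌊(39·307+469)/651⌋ − ⌊(38·307+469)/651⌋ = ⌊12442/651⌋ − ⌊12135/651⌋ = 19 − 18 = 1
n=39: ⌊(40·307+469)/651⌋ − ⌊(39·307+469)/651⌋ = ⌊12749/651⌋ − ⌊12442/651⌋ = 19 − 19 = 0
n=40: ⌊(41·307+469)/651⌋ − ⌊(40·307+469)/651⌋ = ⌊13056/651⌋ − ⌊12749/651⌋ = 20 − 19 = 1
n=41: ⌊(42·307+469)/651⌋ − ⌊(41·307+469)/651⌋ = ⌊13363/651⌋ − ⌊13056/651⌋ = 20 − 20 = 0
n=42: ⌊(43·307+469)/651⌋ − ⌊(42·307+469)/651⌋ = ⌊13670/651⌋ − ⌊13363/651⌋ = 20 − 20 = 0
n=43: ⌊(44·307+469)/651⌋ − ⌊(43·307+469)/651⌋ = ⌊13977/651⌋ − ⌊13670/651⌋ = 21 − 20 = 1
n=44: ⌊(45·307+469)/651⌋ − ⌊(44·307+469)/651⌋ = ⌊14284/651⌋ − ⌊13977/651⌋ = 21 − 21 = 0
n=45: ⌊(46·307+469)/651⌋ − ⌊(45·307+469)/651⌋ = ⌊14591/651⌋ − ⌊14284/651⌋ = 22 − 21 = 1
n=46: ⌊(47·307+469)/651⌋ − ⌊(46·307+469)/651⌋ = ⌊14898/651⌋ − ⌊14591/651⌋ = 22 − 22 = 0
n=47: ⌊(48·307+469)/651⌋ − ⌊(47·307+469)/651⌋ = ⌊15205/651⌋ − ⌊14898/651⌋ = 23 − 22 = 1
n=48: ⌊(49·307+469)/651⌋ − ⌊(48·307+469)/651⌋ = ⌊15512/651⌋ − ⌊15205/651⌋ = 23 − 23 = 0
n=49: ⌊(50·307+469)/651⌋ − ⌊(49·307+469)/651⌋ = ⌊15819/651⌋ − ⌊15512/651⌋ = 24 − 23 = 1
n=50: ⌊(51·307+469)/651⌋ − ⌊(50·307+469)/651⌋ = ⌊16126/651⌋ − ⌊15819/651⌋ = 24 − 24 = 0
n=51: ⌊(52·307+469)/651⌋ − ⌊(51·307+469)/651⌋ = ⌊16433/651⌋ − ⌊16126/651⌋ = 25 − 24 = 1
n=52: ⌊(53·307+469)/651⌋ − ⌊(52·307+469)/651⌋ = ⌊16740/651⌋ − ⌊16433/651⌋ = 25 − 25 = 0
n=53: ⌊(54·307+469)/651⌋ − ⌊(53·307+469)/651⌋ = ⌊17047/651⌋ − ⌊16740/651⌋ = 26 − 25 = 1
n=54: ⌊(55·307+469)/651⌋ − ⌊(54·307+469)/651⌋ = ⌊17354/651⌋ − ⌊17047/651⌋ = 26 − 26 = 0
n=55: ⌊(56·307+469)/651⌋ − ⌊(55·307+469)/651⌋ = ⌊17661/651⌋ − ⌊17354/651⌋ = 27 − 26 = 1
n=56: ⌊(57·307+469)/651⌋ − ⌊(56·307+469)/651⌋ = ⌊17968/651⌋ − ⌊17661/651⌋ = 27 − 27 = 0
n=57: ⌊(58·307+469)/651⌋ − ⌊(57·307+469)/651⌋ = ⌊18275/651⌋ − ⌊17968/651⌋ = 28 − 27 = 1
n=58: ⌊(59·307+469)/651⌋ − ⌊(58·307+469)/651⌋ = ⌊18582/651⌋ − ⌊18275/651⌋ = 28 − 28 = 0
n=59: ⌊(60·307+469)/651⌋ − ⌊(59·307+469)/651⌋ = ⌊18889/651⌋ − ⌊18582/651⌋ = 29 − 28 = 1
n=60: ⌊(61·307+469)/651⌋ − ⌊(60·307+469)/651⌋ = ⌊19196/651⌋ − ⌊18889/651⌋ = 29 − 29 = 0
n=61: ⌊(62·307+469)/651⌋ − ⌊(61·307+469)/651⌋ = ⌊19503/651⌋ − ⌊19196/651⌋ = 29 − 29 = 0
n=62: ⌊(63·307+469)/651⌋ − ⌊(62·307+469)/651⌋ = ⌊19810/651⌋ − ⌊19503/651⌋ = 30 − 29 = 1
n=63: ⌊(64·307+469)/651⌋ − ⌊(63·307+469)/651⌋ = ⌊20117/651⌋ − ⌊19810/651⌋ = 30 − 30 = 0
n=64: ⌊(65·307+469)/651⌋ − ⌊(64·307+469)/651⌋ = ⌊20424/651⌋ − ⌊20117/651⌋ = 31 − 30 = 1
n=65: ⌊(66·307+469)/651⌋ − ⌊(65·307+469)/651⌋ = ⌊20731/651⌋ − ⌊20424/651⌋ = 31 − 31 = 0
n=66: ⌊(67·307+469)/651⌋ − ⌊(66·307+469)/651⌋ = ⌊21038/651⌋ − ⌊20731/651⌋ = 32 − 31 = 1
n=67: ⌊(68·307+469)/651⌋ − ⌊(67·307+469)/651⌋ = ⌊21345/651⌋ − ⌊21038/651⌋ = 32 − 32 = 0
n=68: ⌊(69·307+469)/651⌋ − ⌊(68·307+469)/651⌋ = ⌊21652/651⌋ − ⌊21345/651⌋ = 33 − 32 = 1
n=69: ⌊(70·307+469)/651⌋ − ⌊(69·307+469)/651⌋ = ⌊21959/651⌋ − ⌊21652/651⌋ = 33 − 33 = 0
n=70: ⌊(71·307+469)/651⌋ − ⌊(70·307+469)/651⌋ = ⌊22266/651⌋ − ⌊21959/651⌋ = 34 − 33 = 1
n=71: ⌊(72·307+469)/651⌋ − ⌊(71·307+469)/651⌋ = ⌊22573/651⌋ − ⌊22266/651⌋ = 34 − 34 = 0
n=72: ⌊(73·307+469)/651⌋ − ⌊(72·307+469)/651⌋ = ⌊22880/651⌋ − ⌊22573/651⌋ = 35 − 34 = 1
n=73: ⌊(74·307+469)/651⌋ − ⌊(73·307+469)/651⌋ = ⌊23187/651⌋ − ⌊22880/651⌋ = 35 − 35 = 0
n=74: ⌊(75·307+469)/651⌋ − ⌊(74·307+469)/651⌋ = ⌊23494/651⌋ − ⌊23187/651⌋ = 36 − 35 = 1
n=75: ⌊(76·307+469)/651⌋ − ⌊(75·307+469)/651⌋ = ⌊23801/651⌋ − ⌊23494/651⌋ = 36 − 36 = 0
n=76: ⌊(77·307+469)/651⌋ − ⌊(76·307+469)/651⌋ = ⌊24108/651⌋ − ⌊23801/651⌋ = 37 − 36 = 1
n=77: ⌊(78·307+469)/651⌋ − ⌊(77·307+469)/651⌋ = ⌊24415/651⌋ − ⌊24108/651⌋ = 37 − 37 = 0
n=78: ⌊(79·307+469)/651⌋ − ⌊(78·307+469)/651⌋ = ⌊24722/651⌋ − ⌊24415/651⌋ = 37 − 37 = 0
n=79: ⌊(80·307+469)/651⌋ − ⌊(79·307+469)/651⌋ = ⌊25029/651⌋ − ⌊24722/651⌋ = 38 − 37 = 1
n=80: ⌊(81·307+469)/651⌋ − ⌊(80·307+469)/651⌋ = ⌊25336/651⌋ − ⌊25029/651⌋ = 38 − 38 = 0
n=81: ⌊(82·307+469)/651⌋ − ⌊(81·307+469)/651⌋ = ⌊25643/651⌋ − ⌊25336/651⌋ = 39 − 38 = 1
n=82: ⌊(83·307+469)/651⌋ − ⌊(82·307+469)/651⌋ = ⌊25950/651⌋ − ⌊25643/651⌋ = 39 − 39 = 0
n=83: ⌊(84·307+469)/651⌋ − ⌊(83·307+469)/651⌋ = ⌊26257/651⌋ − ⌊25950/651⌋ = 40 − 39 = 1
n=84: ⌊(85·307+469)/651⌋ − ⌊(84·307+469)/651⌋ = ⌊26564/651⌋ − ⌊26257/651⌋ = 40 − 40 = 0
n=85: ⌊(86·307+469)/651⌋ − ⌊(85·307+469)/651⌋ = ⌊26871/651⌋ − ⌊26564/651⌋ = 41 − 40 = 1
n=86: ⌊(87·307+469)/651⌋ − ⌊(86·307+469)/651⌋ = ⌊27178/651⌋ − ⌊26871/651⌋ = 41 − 41 = 0
n=87: ⌊(88·307+469)/651⌋ − ⌊(87·307+469)/651⌋ = ⌊27485/651⌋ − ⌊27178/651⌋ = 42 − 41 = 1
n=88: ⌊(89·307+469)/651⌋ − ⌊(88·307+469)/651⌋ = ⌊27792/651⌋ − ⌊27485/651⌋ = 42 − 42 = 0
n=89: ⌊(90·307+469)/651⌋ − ⌊(89·307+469)/651⌋ = ⌊28099/651⌋ − ⌊27792/651⌋ = 43 − 42 = 1
n=90: ⌊(91·307+469)/651⌋ − ⌊(90·307+469)/651⌋ = ⌊28406/651⌋ − ⌊28099/651⌋ = 43 − 43 = 0
n=91: ⌊(92·307+469)/651⌋ − ⌊(91·307+469)/651⌋ = ⌊28713/651⌋ − ⌊28406/651⌋ = 44 − 43 = 1
n=92: ⌊(93·307+469)/651⌋ − ⌊(92·307+469)/651⌋ = ⌊29020/651⌋ − ⌊28713/651⌋ = 44 − 44 = 0
n=93: ⌊(94·307+469)/651⌋ − ⌊(93·307+469)/651⌋ = ⌊29327/651⌋ − ⌊29020/651⌋ = 45 − 44 = 1
n=94: ⌊(95·307+469)/651⌋ − ⌊(94·307+469)/651⌋ = ⌊29634/651⌋ − ⌊29327/651⌋ = 45 − 45 = 0
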